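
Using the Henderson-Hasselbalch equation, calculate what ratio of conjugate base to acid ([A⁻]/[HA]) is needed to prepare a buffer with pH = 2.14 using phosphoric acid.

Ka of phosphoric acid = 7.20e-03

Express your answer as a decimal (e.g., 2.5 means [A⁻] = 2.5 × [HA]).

pKa = -log(7.20e-03) = 2.1427. pH = pKa + log([A⁻]/[HA]), so log([A⁻]/[HA]) = pH − pKa = 2.14 − 2.1427 = -0.0027. [A⁻]/[HA] = 10^(-0.0027) = 0.994

[A⁻]/[HA] = 0.994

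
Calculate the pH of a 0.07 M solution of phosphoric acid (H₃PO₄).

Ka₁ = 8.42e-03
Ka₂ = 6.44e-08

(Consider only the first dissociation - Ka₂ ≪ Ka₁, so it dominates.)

First dissociation dominates. From Ka₁ = [H⁺][HA⁻]/[H₂A], x² + Ka₁·x − Ka₁·C = 0 with C = 0.07 M and Ka₁ = 8.42e-03. Solving: [H⁺] = (−Ka₁ + √(Ka₁² + 4·Ka₁·C)) / 2 = 2.0430e-02 M. pH = -log(2.0430e-02) = 1.69.

pH = 1.69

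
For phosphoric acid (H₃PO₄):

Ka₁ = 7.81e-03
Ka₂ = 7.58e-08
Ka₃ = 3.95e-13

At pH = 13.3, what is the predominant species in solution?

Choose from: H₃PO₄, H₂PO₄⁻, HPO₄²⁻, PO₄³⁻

pKa₁ = 2.11, pKa₂ = 7.12, pKa₃ = 12.40. For a polyprotic acid the predominant species crosses at each pKa: below pKa_n the protonated form dominates, above it the deprotonated form does. At pH = 13.3, the predominant species is PO₄³⁻.

PO₄³⁻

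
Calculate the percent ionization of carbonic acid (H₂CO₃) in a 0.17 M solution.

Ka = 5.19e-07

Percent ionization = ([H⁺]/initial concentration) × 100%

Using Ka equilibrium: x² + Ka×x - Ka×C = 0. Solving: [H⁺] = 2.9678e-04. Percent = (2.9678e-04/0.17) × 100

Percent ionization = 0.175%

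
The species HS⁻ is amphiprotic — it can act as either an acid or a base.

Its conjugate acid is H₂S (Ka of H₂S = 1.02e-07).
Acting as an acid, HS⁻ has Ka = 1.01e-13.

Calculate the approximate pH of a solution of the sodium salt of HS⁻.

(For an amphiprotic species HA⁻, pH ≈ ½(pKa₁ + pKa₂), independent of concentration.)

pKa₁ = -log(1.02e-07) = 6.99; pKa₂ = -log(1.01e-13) = 13.00. For an amphiprotic species, pH ≈ ½(pKa₁ + pKa₂) = ½(6.99 + 13.00) = 9.99.

pH = 9.99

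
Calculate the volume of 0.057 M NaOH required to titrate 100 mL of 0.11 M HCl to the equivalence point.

At equivalence: moles acid = moles base. moles HCl = 0.11 × 100/1000 = 0.011 mol. V_base = moles / 0.057 × 1000 = 193.0 mL.

V_{base} = 193.0 mL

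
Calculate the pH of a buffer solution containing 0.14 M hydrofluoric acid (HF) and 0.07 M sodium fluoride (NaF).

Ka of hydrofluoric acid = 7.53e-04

pKa = -log(7.53e-04) = 3.12. pH = pKa + log([A⁻]/[HA]) = 3.12 + log(0.07/0.14)

pH = 2.82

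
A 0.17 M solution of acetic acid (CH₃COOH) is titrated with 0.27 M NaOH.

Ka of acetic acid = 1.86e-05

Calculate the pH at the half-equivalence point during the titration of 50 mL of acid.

At half-equivalence [HA] = [A⁻], so Henderson-Hasselbalch gives pH = pKa = -log(1.86e-05) = 4.73.

pH = pKa = 4.73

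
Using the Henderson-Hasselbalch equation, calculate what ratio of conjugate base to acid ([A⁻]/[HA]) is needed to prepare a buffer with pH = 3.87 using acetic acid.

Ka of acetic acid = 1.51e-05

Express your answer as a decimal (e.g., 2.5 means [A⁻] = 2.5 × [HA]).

pKa = -log(1.51e-05) = 4.8210. pH = pKa + log([A⁻]/[HA]), so log([A⁻]/[HA]) = pH − pKa = 3.87 − 4.8210 = -0.9510. [A⁻]/[HA] = 10^(-0.9510) = 0.112

[A⁻]/[HA] = 0.112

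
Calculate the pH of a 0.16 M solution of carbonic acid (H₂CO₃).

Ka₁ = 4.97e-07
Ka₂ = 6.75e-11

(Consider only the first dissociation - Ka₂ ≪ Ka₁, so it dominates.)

First dissociation dominates. From Ka₁ = [H⁺][HA⁻]/[H₂A], x² + Ka₁·x − Ka₁·C = 0 with C = 0.16 M and Ka₁ = 4.97e-07. Solving: [H⁺] = (−Ka₁ + √(Ka₁² + 4·Ka₁·C)) / 2 = 2.8174e-04 M. pH = -log(2.8174e-04) = 3.55.

pH = 3.55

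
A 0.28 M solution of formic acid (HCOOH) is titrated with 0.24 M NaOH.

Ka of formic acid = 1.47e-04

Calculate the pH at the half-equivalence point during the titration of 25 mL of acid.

At half-equivalence [HA] = [A⁻], so Henderson-Hasselbalch gives pH = pKa = -log(1.47e-04) = 3.83.

pH = pKa = 3.83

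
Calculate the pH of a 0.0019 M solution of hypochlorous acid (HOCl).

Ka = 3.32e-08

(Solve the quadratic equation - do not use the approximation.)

x² + Ka×x - Ka×C = 0. Using quadratic formula: [H⁺] = 7.9257e-06

pH = 5.10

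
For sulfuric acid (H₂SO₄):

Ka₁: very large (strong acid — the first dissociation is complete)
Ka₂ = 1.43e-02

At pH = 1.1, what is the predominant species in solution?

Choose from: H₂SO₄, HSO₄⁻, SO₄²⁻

The first dissociation is complete, so H₂SO₄ itself is never the predominant species in water; pKa₂ = -log(1.43e-02) = 1.84. For a polyprotic acid the predominant species crosses at each pKa: below pKa_n the protonated form dominates, above it the deprotonated form does. At pH = 1.1, the predominant species is HSO₄⁻.

HSO₄⁻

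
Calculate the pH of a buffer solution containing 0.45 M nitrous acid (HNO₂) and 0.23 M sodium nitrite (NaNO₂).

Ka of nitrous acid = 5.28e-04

pKa = -log(5.28e-04) = 3.28. pH = pKa + log([A⁻]/[HA]) = 3.28 + log(0.23/0.45)

pH = 2.99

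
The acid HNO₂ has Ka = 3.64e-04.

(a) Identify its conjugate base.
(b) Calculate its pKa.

(a) The conjugate base is formed by removing one H⁺ from HNO₂, giving NO₂⁻. (b) pKa = -log(Ka) = -log(3.64e-04) = 3.44.

Conjugate base: NO₂⁻; pK_a = 3.44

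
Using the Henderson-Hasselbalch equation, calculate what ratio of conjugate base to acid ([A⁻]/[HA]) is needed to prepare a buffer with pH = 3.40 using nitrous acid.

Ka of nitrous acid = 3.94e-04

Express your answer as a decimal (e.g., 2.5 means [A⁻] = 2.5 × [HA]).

pKa = -log(3.94e-04) = 3.4045. pH = pKa + log([A⁻]/[HA]), so log([A⁻]/[HA]) = pH − pKa = 3.40 − 3.4045 = -0.0045. [A⁻]/[HA] = 10^(-0.0045) = 0.990

[A⁻]/[HA] = 0.990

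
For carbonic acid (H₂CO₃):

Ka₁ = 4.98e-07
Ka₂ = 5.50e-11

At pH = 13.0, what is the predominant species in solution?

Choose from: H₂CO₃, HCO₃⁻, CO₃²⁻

pKa₁ = 6.30, pKa₂ = 10.26. For a polyprotic acid the predominant species crosses at each pKa: below pKa_n the protonated form dominates, above it the deprotonated form does. At pH = 13.0, the predominant species is CO₃²⁻.

CO₃²⁻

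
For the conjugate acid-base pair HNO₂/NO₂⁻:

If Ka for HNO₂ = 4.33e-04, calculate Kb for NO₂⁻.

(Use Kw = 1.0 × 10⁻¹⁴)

For a conjugate pair Ka × Kb = Kw, so Kb = Kw/Ka = 1.0 × 10⁻¹⁴ / 4.33e-04 = 2.31e-11.

K_b = 2.31e-11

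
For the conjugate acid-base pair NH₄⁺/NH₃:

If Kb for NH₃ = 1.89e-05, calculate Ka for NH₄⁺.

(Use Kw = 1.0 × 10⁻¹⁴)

For a conjugate pair Ka × Kb = Kw, so Ka = Kw/Kb = 1.0 × 10⁻¹⁴ / 1.89e-05 = 5.29e-10.

K_a = 5.29e-10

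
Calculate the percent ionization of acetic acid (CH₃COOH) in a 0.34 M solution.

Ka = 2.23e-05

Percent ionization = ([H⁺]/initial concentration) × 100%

Using Ka equilibrium: x² + Ka×x - Ka×C = 0. Solving: [H⁺] = 2.7424e-03. Percent = (2.7424e-03/0.34) × 100

Percent ionization = 0.807%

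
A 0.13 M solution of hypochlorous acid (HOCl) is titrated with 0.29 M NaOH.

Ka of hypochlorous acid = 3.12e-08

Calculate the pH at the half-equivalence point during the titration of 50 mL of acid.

At half-equivalence [HA] = [A⁻], so Henderson-Hasselbalch gives pH = pKa = -log(3.12e-08) = 7.51.

pH = pKa = 7.51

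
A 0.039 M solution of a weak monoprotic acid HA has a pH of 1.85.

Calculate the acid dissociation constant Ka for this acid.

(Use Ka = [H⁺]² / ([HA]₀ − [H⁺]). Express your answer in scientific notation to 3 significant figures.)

[H⁺] = 10^(−pH) = 10^(−1.85) = 1.413e-02 M. For HA ⇌ H⁺ + A⁻, Ka = [H⁺][A⁻]/[HA] = [H⁺]² / ([HA]₀ − [H⁺]) = (1.413e-02)² / (0.039 − 1.413e-02) = 8.02e-03.

K_a = 8.02e-03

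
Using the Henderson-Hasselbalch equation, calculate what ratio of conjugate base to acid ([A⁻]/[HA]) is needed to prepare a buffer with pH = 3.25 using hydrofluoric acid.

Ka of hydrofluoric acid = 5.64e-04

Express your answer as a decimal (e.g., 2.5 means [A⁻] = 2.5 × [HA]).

pKa = -log(5.64e-04) = 3.2487. pH = pKa + log([A⁻]/[HA]), so log([A⁻]/[HA]) = pH − pKa = 3.25 − 3.2487 = 0.0013. [A⁻]/[HA] = 10^(0.0013) = 1.00

[A⁻]/[HA] = 1.00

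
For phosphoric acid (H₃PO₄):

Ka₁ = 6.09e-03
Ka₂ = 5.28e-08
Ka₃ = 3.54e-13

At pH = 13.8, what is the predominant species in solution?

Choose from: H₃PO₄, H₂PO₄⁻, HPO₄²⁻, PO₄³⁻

pKa₁ = 2.22, pKa₂ = 7.28, pKa₃ = 12.45. For a polyprotic acid the predominant species crosses at each pKa: below pKa_n the protonated form dominates, above it the deprotonated form does. At pH = 13.8, the predominant species is PO₄³⁻.

PO₄³⁻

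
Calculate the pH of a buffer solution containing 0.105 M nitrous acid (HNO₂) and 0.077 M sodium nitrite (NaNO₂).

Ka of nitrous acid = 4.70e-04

pKa = -log(4.70e-04) = 3.33. pH = pKa + log([A⁻]/[HA]) = 3.33 + log(0.077/0.105)

pH = 3.19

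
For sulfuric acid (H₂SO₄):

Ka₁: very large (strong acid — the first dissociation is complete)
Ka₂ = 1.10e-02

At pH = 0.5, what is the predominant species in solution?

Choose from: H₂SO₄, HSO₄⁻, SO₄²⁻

The first dissociation is complete, so H₂SO₄ itself is never the predominant species in water; pKa₂ = -log(1.10e-02) = 1.96. For a polyprotic acid the predominant species crosses at each pKa: below pKa_n the protonated form dominates, above it the deprotonated form does. At pH = 0.5, the predominant species is HSO₄⁻.

HSO₄⁻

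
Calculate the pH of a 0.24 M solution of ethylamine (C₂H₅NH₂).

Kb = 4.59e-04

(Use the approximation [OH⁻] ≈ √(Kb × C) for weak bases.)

[OH⁻] = √(Kb × C) = √(4.59e-04 × 0.24) = 1.0496e-02. pOH = 1.98, pH = 14 - pOH

pH = 12.02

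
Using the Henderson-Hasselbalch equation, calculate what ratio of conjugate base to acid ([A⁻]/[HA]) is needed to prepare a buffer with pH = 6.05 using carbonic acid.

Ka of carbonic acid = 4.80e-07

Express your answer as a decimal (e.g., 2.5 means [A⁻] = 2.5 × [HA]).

pKa = -log(4.80e-07) = 6.3188. pH = pKa + log([A⁻]/[HA]), so log([A⁻]/[HA]) = pH − pKa = 6.05 − 6.3188 = -0.2688. [A⁻]/[HA] = 10^(-0.2688) = 0.539

[A⁻]/[HA] = 0.539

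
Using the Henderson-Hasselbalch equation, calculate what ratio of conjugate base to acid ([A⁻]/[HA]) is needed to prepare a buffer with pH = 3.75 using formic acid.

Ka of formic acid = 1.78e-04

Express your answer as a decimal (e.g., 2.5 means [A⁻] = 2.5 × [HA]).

pKa = -log(1.78e-04) = 3.7496. pH = pKa + log([A⁻]/[HA]), so log([A⁻]/[HA]) = pH − pKa = 3.75 − 3.7496 = 0.0004. [A⁻]/[HA] = 10^(0.0004) = 1.00

[A⁻]/[HA] = 1.00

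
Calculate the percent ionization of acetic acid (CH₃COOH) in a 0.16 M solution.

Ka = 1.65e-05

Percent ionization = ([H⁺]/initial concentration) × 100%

Using Ka equilibrium: x² + Ka×x - Ka×C = 0. Solving: [H⁺] = 1.6166e-03. Percent = (1.6166e-03/0.16) × 100

Percent ionization = 1.01%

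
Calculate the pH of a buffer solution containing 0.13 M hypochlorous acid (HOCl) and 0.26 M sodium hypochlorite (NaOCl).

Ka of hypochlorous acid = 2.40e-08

pKa = -log(2.40e-08) = 7.62. pH = pKa + log([A⁻]/[HA]) = 7.62 + log(0.26/0.13)

pH = 7.92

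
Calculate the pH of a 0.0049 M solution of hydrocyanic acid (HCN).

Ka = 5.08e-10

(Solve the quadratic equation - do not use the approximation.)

x² + Ka×x - Ka×C = 0. Using quadratic formula: [H⁺] = 1.5775e-06

pH = 5.80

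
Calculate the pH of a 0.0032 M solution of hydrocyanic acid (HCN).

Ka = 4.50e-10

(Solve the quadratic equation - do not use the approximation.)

x² + Ka×x - Ka×C = 0. Using quadratic formula: [H⁺] = 1.1998e-06

pH = 5.92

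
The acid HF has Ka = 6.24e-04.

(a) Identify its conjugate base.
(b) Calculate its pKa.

(a) The conjugate base is formed by removing one H⁺ from HF, giving F⁻. (b) pKa = -log(Ka) = -log(6.24e-04) = 3.20.

Conjugate base: F⁻; pK_a = 3.20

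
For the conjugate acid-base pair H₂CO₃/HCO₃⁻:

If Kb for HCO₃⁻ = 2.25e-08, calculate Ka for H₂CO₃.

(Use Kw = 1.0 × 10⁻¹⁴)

For a conjugate pair Ka × Kb = Kw, so Ka = Kw/Kb = 1.0 × 10⁻¹⁴ / 2.25e-08 = 4.44e-07.

K_a = 4.44e-07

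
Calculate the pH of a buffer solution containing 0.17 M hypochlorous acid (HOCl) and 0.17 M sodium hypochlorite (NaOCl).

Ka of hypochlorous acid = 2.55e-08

pKa = -log(2.55e-08) = 7.59. pH = pKa + log([A⁻]/[HA]) = 7.59 + log(0.17/0.17)

pH = 7.59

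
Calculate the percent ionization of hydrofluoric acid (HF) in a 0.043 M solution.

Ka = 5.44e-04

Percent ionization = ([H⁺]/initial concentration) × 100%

Using Ka equilibrium: x² + Ka×x - Ka×C = 0. Solving: [H⁺] = 4.5722e-03. Percent = (4.5722e-03/0.043) × 100

Percent ionization = 10.6%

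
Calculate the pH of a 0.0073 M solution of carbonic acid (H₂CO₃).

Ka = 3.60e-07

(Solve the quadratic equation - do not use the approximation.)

x² + Ka×x - Ka×C = 0. Using quadratic formula: [H⁺] = 5.1084e-05

pH = 4.29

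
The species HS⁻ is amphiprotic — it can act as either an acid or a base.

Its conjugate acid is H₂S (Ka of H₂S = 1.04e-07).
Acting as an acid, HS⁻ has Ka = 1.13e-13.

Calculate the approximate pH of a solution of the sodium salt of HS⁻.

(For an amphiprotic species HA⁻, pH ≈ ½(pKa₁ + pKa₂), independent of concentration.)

pKa₁ = -log(1.04e-07) = 6.98; pKa₂ = -log(1.13e-13) = 12.95. For an amphiprotic species, pH ≈ ½(pKa₁ + pKa₂) = ½(6.98 + 12.95) = 9.96.

pH = 9.96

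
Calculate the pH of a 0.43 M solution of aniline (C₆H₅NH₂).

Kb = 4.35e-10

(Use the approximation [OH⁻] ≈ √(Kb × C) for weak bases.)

[OH⁻] = √(Kb × C) = √(4.35e-10 × 0.43) = 1.3677e-05. pOH = 4.86, pH = 14 - pOH

pH = 9.14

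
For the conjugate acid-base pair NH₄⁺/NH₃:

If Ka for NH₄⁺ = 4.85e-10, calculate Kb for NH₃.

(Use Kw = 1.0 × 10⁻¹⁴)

For a conjugate pair Ka × Kb = Kw, so Kb = Kw/Ka = 1.0 × 10⁻¹⁴ / 4.85e-10 = 2.06e-05.

K_b = 2.06e-05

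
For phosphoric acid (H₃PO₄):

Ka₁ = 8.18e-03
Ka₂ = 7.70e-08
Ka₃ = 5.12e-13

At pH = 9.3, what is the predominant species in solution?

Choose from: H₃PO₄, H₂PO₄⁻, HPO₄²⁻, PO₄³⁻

pKa₁ = 2.09, pKa₂ = 7.11, pKa₃ = 12.29. For a polyprotic acid the predominant species crosses at each pKa: below pKa_n the protonated form dominates, above it the deprotonated form does. At pH = 9.3, the predominant species is HPO₄²⁻.

HPO₄²⁻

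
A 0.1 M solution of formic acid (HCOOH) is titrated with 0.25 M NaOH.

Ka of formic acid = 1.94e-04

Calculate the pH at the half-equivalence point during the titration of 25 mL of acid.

At half-equivalence [HA] = [A⁻], so Henderson-Hasselbalch gives pH = pKa = -log(1.94e-04) = 3.71.

pH = pKa = 3.71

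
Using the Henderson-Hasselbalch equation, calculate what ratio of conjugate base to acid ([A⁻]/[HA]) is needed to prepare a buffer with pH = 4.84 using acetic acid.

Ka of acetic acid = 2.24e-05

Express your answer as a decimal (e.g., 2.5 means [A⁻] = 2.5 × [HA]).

pKa = -log(2.24e-05) = 4.6498. pH = pKa + log([A⁻]/[HA]), so log([A⁻]/[HA]) = pH − pKa = 4.84 − 4.6498 = 0.1902. [A⁻]/[HA] = 10^(0.1902) = 1.55

[A⁻]/[HA] = 1.55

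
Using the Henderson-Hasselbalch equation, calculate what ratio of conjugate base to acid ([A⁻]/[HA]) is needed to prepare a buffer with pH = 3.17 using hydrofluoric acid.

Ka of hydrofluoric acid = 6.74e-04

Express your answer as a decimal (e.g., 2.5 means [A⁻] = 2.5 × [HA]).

pKa = -log(6.74e-04) = 3.1713. pH = pKa + log([A⁻]/[HA]), so log([A⁻]/[HA]) = pH − pKa = 3.17 − 3.1713 = -0.0013. [A⁻]/[HA] = 10^(-0.0013) = 0.997

[A⁻]/[HA] = 0.997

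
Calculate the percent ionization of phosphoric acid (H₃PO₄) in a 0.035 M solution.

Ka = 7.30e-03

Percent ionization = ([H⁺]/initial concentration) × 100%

Using Ka equilibrium: x² + Ka×x - Ka×C = 0. Solving: [H⁺] = 1.2746e-02. Percent = (1.2746e-02/0.035) × 100

Percent ionization = 36.4%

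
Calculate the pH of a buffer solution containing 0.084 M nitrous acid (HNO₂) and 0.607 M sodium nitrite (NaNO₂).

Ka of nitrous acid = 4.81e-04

pKa = -log(4.81e-04) = 3.32. pH = pKa + log([A⁻]/[HA]) = 3.32 + log(0.607/0.084)

pH = 4.18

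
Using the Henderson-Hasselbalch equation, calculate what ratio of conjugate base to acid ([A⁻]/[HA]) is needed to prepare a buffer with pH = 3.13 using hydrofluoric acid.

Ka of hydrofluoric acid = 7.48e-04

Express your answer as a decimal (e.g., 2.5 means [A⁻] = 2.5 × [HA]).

pKa = -log(7.48e-04) = 3.1261. pH = pKa + log([A⁻]/[HA]), so log([A⁻]/[HA]) = pH − pKa = 3.13 − 3.1261 = 0.0039. [A⁻]/[HA] = 10^(0.0039) = 1.01

[A⁻]/[HA] = 1.01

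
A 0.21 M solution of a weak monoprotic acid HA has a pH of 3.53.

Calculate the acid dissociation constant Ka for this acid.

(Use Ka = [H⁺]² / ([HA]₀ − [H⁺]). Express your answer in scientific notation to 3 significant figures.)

[H⁺] = 10^(−pH) = 10^(−3.53) = 2.951e-04 M. For HA ⇌ H⁺ + A⁻, Ka = [H⁺][A⁻]/[HA] = [H⁺]² / ([HA]₀ − [H⁺]) = (2.951e-04)² / (0.21 − 2.951e-04) = 4.15e-07.

K_a = 4.15e-07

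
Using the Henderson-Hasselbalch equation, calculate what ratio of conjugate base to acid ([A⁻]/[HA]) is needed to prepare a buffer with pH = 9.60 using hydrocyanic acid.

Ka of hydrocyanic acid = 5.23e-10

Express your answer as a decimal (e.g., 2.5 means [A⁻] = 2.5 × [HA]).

pKa = -log(5.23e-10) = 9.2815. pH = pKa + log([A⁻]/[HA]), so log([A⁻]/[HA]) = pH − pKa = 9.60 − 9.2815 = 0.3185. [A⁻]/[HA] = 10^(0.3185) = 2.08

[A⁻]/[HA] = 2.08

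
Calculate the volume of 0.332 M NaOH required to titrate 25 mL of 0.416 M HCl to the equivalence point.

At equivalence: moles acid = moles base. moles HCl = 0.416 × 25/1000 = 0.0104 mol. V_base = moles / 0.332 × 1000 = 31.3 mL.

V_{base} = 31.3 mL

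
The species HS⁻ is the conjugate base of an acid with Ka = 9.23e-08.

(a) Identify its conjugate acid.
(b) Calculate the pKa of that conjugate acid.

(a) The conjugate acid is formed by adding one H⁺ to HS⁻, giving H₂S. (b) pKa = -log(Ka) = -log(9.23e-08) = 7.03.

Conjugate acid: H₂S; pK_a = 7.03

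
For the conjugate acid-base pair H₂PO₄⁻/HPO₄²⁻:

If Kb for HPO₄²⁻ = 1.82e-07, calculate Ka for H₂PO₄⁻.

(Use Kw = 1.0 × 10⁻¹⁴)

For a conjugate pair Ka × Kb = Kw, so Ka = Kw/Kb = 1.0 × 10⁻¹⁴ / 1.82e-07 = 5.49e-08.

K_a = 5.49e-08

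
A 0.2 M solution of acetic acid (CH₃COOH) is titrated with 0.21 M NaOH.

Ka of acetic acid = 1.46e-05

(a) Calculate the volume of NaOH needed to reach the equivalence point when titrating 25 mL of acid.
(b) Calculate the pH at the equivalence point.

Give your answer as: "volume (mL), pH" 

moles acid = 0.2 × 25/1000 = 0.005 mol; V_base = moles/0.21 × 1000 = 23.8 mL. At equivalence only the conjugate base is present: [A⁻] = 0.005/0.049 = 1.0244e-01 M. Kb = Kw/Ka = 6.85e-10; [OH⁻] = √(Kb × [A⁻]) = 8.3764e-06; pOH = 5.08; pH = 14 - pOH = 8.92.

V = 23.8 mL, pH = 8.92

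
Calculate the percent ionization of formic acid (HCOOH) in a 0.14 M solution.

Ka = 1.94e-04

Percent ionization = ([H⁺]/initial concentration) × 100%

Using Ka equilibrium: x² + Ka×x - Ka×C = 0. Solving: [H⁺] = 5.1154e-03. Percent = (5.1154e-03/0.14) × 100

Percent ionization = 3.65%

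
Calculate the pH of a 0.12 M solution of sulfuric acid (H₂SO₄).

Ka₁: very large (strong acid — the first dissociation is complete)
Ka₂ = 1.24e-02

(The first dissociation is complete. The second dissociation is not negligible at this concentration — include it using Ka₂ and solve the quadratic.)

First dissociation is complete: [H⁺]₀ = [HSO₄⁻]₀ = C = 0.12 M. Second dissociation HSO₄⁻ ⇌ H⁺ + SO₄²⁻: let x = [SO₄²⁻]. Ka₂ = (C + x)·x / (C − x) = 1.24e-02 → x² + (C + Ka₂)·x − Ka₂·C = 0 → x² + 0.13240·x − 1.488e-03 = 0. x = (−0.13240 + √(0.13240² + 4 × 1.488e-03)) / 2 = 1.0419e-02 M. [H⁺] = C + x = 0.12 + 1.0419e-02 = 1.3042e-01 M. pH = -log(1.3042e-01) = 0.88.

pH = 0.88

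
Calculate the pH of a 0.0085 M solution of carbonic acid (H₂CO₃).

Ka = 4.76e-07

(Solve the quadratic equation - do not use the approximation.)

x² + Ka×x - Ka×C = 0. Using quadratic formula: [H⁺] = 6.3371e-05

pH = 4.20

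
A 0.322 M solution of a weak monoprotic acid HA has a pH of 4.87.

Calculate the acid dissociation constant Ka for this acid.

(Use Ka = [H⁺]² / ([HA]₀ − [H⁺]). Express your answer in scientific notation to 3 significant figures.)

[H⁺] = 10^(−pH) = 10^(−4.87) = 1.349e-05 M. For HA ⇌ H⁺ + A⁻, Ka = [H⁺][A⁻]/[HA] = [H⁺]² / ([HA]₀ − [H⁺]) = (1.349e-05)² / (0.322 − 1.349e-05) = 5.65e-10.

K_a = 5.65e-10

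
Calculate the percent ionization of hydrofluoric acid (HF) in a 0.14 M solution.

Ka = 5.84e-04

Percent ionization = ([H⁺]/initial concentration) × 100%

Using Ka equilibrium: x² + Ka×x - Ka×C = 0. Solving: [H⁺] = 8.7548e-03. Percent = (8.7548e-03/0.14) × 100

Percent ionization = 6.25%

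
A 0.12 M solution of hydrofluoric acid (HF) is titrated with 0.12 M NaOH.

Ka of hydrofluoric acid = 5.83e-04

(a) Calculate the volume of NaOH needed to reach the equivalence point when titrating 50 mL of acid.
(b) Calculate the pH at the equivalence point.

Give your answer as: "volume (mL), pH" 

moles acid = 0.12 × 50/1000 = 0.006 mol; V_base = moles/0.12 × 1000 = 50.0 mL. At equivalence only the conjugate base is present: [A⁻] = 0.006/0.100 = 6.0000e-02 M. Kb = Kw/Ka = 1.72e-11; [OH⁻] = √(Kb × [A⁻]) = 1.0145e-06; pOH = 5.99; pH = 14 - pOH = 8.01.

V = 50.0 mL, pH = 8.01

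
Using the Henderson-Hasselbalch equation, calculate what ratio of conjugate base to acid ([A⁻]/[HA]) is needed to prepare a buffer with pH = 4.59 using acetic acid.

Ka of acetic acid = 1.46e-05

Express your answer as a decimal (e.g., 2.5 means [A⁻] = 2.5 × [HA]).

pKa = -log(1.46e-05) = 4.8356. pH = pKa + log([A⁻]/[HA]), so log([A⁻]/[HA]) = pH − pKa = 4.59 − 4.8356 = -0.2456. [A⁻]/[HA] = 10^(-0.2456) = 0.568

[A⁻]/[HA] = 0.568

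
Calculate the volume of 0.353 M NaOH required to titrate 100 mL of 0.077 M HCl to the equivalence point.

At equivalence: moles acid = moles base. moles HCl = 0.077 × 100/1000 = 0.0077 mol. V_base = moles / 0.353 × 1000 = 21.8 mL.

V_{base} = 21.8 mL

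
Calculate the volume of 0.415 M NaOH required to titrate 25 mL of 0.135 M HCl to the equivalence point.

At equivalence: moles acid = moles base. moles HCl = 0.135 × 25/1000 = 0.003375 mol. V_base = moles / 0.415 × 1000 = 8.1 mL.

V_{base} = 8.1 mL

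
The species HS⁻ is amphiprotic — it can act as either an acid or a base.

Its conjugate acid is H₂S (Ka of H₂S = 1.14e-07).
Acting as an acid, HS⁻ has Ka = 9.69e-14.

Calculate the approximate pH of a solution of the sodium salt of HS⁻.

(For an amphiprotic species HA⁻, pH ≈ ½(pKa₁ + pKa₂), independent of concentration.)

pKa₁ = -log(1.14e-07) = 6.94; pKa₂ = -log(9.69e-14) = 13.01. For an amphiprotic species, pH ≈ ½(pKa₁ + pKa₂) = ½(6.94 + 13.01) = 9.98.

pH = 9.98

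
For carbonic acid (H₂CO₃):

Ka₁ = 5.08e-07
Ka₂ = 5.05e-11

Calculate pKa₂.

pKa₂ = -log(Ka₂) = -log(5.05e-11) = 10.30.

pK_{a2} = 10.30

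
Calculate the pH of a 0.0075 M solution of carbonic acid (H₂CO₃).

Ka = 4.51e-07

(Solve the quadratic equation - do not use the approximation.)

x² + Ka×x - Ka×C = 0. Using quadratic formula: [H⁺] = 5.7934e-05

pH = 4.24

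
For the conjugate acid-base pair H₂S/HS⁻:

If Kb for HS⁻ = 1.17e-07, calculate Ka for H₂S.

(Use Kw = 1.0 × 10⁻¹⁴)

For a conjugate pair Ka × Kb = Kw, so Ka = Kw/Kb = 1.0 × 10⁻¹⁴ / 1.17e-07 = 8.55e-08.

K_a = 8.55e-08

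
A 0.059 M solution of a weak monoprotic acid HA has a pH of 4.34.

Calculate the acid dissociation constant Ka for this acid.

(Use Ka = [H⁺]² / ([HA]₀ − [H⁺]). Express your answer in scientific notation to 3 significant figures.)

[H⁺] = 10^(−pH) = 10^(−4.34) = 4.571e-05 M. For HA ⇌ H⁺ + A⁻, Ka = [H⁺][A⁻]/[HA] = [H⁺]² / ([HA]₀ − [H⁺]) = (4.571e-05)² / (0.059 − 4.571e-05) = 3.54e-08.

K_a = 3.54e-08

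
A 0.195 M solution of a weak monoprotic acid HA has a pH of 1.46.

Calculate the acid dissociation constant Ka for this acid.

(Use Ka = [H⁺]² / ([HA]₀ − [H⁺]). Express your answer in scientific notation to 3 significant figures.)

[H⁺] = 10^(−pH) = 10^(−1.46) = 3.467e-02 M. For HA ⇌ H⁺ + A⁻, Ka = [H⁺][A⁻]/[HA] = [H⁺]² / ([HA]₀ − [H⁺]) = (3.467e-02)² / (0.195 − 3.467e-02) = 7.50e-03.

K_a = 7.50e-03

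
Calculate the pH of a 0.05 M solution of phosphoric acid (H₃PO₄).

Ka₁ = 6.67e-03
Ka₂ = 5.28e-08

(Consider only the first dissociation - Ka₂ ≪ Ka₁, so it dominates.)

First dissociation dominates. From Ka₁ = [H⁺][HA⁻]/[H₂A], x² + Ka₁·x − Ka₁·C = 0 with C = 0.05 M and Ka₁ = 6.67e-03. Solving: [H⁺] = (−Ka₁ + √(Ka₁² + 4·Ka₁·C)) / 2 = 1.5229e-02 M. pH = -log(1.5229e-02) = 1.82.

pH = 1.82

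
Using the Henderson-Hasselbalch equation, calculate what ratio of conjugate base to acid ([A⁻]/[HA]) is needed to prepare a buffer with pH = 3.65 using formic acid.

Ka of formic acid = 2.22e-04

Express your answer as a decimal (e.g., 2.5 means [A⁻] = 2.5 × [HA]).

pKa = -log(2.22e-04) = 3.6536. pH = pKa + log([A⁻]/[HA]), so log([A⁻]/[HA]) = pH − pKa = 3.65 − 3.6536 = -0.0036. [A⁻]/[HA] = 10^(-0.0036) = 0.992

[A⁻]/[HA] = 0.992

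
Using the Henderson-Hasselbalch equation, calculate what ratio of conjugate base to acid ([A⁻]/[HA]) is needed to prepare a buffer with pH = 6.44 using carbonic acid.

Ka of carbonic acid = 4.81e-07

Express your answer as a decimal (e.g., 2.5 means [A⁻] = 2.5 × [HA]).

pKa = -log(4.81e-07) = 6.3179. pH = pKa + log([A⁻]/[HA]), so log([A⁻]/[HA]) = pH − pKa = 6.44 − 6.3179 = 0.1221. [A⁻]/[HA] = 10^(0.1221) = 1.32

[A⁻]/[HA] = 1.32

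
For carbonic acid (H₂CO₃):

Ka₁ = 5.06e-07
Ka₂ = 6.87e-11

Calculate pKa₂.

pKa₂ = -log(Ka₂) = -log(6.87e-11) = 10.16.

pK_{a2} = 10.16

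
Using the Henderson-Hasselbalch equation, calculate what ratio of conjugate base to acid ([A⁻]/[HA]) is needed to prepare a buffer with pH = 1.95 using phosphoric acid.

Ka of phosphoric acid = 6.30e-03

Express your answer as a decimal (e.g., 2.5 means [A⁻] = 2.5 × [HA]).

pKa = -log(6.30e-03) = 2.2007. pH = pKa + log([A⁻]/[HA]), so log([A⁻]/[HA]) = pH − pKa = 1.95 − 2.2007 = -0.2507. [A⁻]/[HA] = 10^(-0.2507) = 0.561

[A⁻]/[HA] = 0.561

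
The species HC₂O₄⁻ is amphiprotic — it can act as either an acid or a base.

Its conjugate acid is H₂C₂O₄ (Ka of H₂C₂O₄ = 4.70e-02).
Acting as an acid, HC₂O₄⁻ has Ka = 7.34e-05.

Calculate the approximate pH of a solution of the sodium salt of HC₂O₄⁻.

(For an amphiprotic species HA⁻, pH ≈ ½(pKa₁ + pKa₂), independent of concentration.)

pKa₁ = -log(4.70e-02) = 1.33; pKa₂ = -log(7.34e-05) = 4.13. For an amphiprotic species, pH ≈ ½(pKa₁ + pKa₂) = ½(1.33 + 4.13) = 2.73.

pH = 2.73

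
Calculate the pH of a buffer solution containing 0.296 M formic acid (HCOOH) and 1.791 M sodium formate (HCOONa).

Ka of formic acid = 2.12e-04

pKa = -log(2.12e-04) = 3.67. pH = pKa + log([A⁻]/[HA]) = 3.67 + log(1.791/0.296)

pH = 4.46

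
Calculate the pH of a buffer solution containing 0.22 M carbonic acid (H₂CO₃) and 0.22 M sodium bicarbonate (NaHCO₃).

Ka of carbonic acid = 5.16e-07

pKa = -log(5.16e-07) = 6.29. pH = pKa + log([A⁻]/[HA]) = 6.29 + log(0.22/0.22)

pH = 6.29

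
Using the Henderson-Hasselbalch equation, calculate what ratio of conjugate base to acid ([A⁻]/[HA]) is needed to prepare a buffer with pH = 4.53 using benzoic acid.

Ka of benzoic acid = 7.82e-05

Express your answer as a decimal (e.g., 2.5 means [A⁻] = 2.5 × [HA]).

pKa = -log(7.82e-05) = 4.1068. pH = pKa + log([A⁻]/[HA]), so log([A⁻]/[HA]) = pH − pKa = 4.53 − 4.1068 = 0.4232. [A⁻]/[HA] = 10^(0.4232) = 2.65

[A⁻]/[HA] = 2.65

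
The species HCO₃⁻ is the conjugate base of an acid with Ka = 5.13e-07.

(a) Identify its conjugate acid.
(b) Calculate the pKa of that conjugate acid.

(a) The conjugate acid is formed by adding one H⁺ to HCO₃⁻, giving H₂CO₃. (b) pKa = -log(Ka) = -log(5.13e-07) = 6.29.

Conjugate acid: H₂CO₃; pK_a = 6.29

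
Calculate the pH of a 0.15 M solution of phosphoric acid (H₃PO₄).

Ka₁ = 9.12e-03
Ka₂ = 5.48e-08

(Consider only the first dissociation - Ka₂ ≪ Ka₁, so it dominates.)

First dissociation dominates. From Ka₁ = [H⁺][HA⁻]/[H₂A], x² + Ka₁·x − Ka₁·C = 0 with C = 0.15 M and Ka₁ = 9.12e-03. Solving: [H⁺] = (−Ka₁ + √(Ka₁² + 4·Ka₁·C)) / 2 = 3.2707e-02 M. pH = -log(3.2707e-02) = 1.49.

pH = 1.49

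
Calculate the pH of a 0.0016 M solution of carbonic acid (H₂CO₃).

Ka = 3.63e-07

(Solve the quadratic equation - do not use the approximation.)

x² + Ka×x - Ka×C = 0. Using quadratic formula: [H⁺] = 2.3919e-05

pH = 4.62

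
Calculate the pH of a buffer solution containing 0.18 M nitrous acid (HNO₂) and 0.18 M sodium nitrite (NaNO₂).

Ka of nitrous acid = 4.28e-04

pKa = -log(4.28e-04) = 3.37. pH = pKa + log([A⁻]/[HA]) = 3.37 + log(0.18/0.18)

pH = 3.37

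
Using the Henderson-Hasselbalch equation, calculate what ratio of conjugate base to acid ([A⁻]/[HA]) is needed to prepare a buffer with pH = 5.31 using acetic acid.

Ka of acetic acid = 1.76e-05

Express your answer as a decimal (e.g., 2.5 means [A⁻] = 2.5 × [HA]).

pKa = -log(1.76e-05) = 4.7545. pH = pKa + log([A⁻]/[HA]), so log([A⁻]/[HA]) = pH − pKa = 5.31 − 4.7545 = 0.5555. [A⁻]/[HA] = 10^(0.5555) = 3.59

[A⁻]/[HA] = 3.59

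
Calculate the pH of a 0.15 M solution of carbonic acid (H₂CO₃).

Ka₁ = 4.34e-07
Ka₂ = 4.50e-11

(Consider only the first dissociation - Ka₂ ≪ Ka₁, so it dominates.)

First dissociation dominates. From Ka₁ = [H⁺][HA⁻]/[H₂A], x² + Ka₁·x − Ka₁·C = 0 with C = 0.15 M and Ka₁ = 4.34e-07. Solving: [H⁺] = (−Ka₁ + √(Ka₁² + 4·Ka₁·C)) / 2 = 2.5493e-04 M. pH = -log(2.5493e-04) = 3.59.

pH = 3.59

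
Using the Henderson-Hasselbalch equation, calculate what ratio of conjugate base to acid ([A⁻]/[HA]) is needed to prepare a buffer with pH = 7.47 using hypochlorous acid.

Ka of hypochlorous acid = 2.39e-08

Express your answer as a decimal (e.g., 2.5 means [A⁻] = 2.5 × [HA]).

pKa = -log(2.39e-08) = 7.6216. pH = pKa + log([A⁻]/[HA]), so log([A⁻]/[HA]) = pH − pKa = 7.47 − 7.6216 = -0.1516. [A⁻]/[HA] = 10^(-0.1516) = 0.705

[A⁻]/[HA] = 0.705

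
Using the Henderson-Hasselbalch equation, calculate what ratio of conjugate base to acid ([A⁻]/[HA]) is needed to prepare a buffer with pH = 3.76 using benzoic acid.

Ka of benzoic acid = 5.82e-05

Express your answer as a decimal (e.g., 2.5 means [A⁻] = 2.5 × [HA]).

pKa = -log(5.82e-05) = 4.2351. pH = pKa + log([A⁻]/[HA]), so log([A⁻]/[HA]) = pH − pKa = 3.76 − 4.2351 = -0.4751. [A⁻]/[HA] = 10^(-0.4751) = 0.335

[A⁻]/[HA] = 0.335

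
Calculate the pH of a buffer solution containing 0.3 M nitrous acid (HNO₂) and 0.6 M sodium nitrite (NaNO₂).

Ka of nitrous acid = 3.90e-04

pKa = -log(3.90e-04) = 3.41. pH = pKa + log([A⁻]/[HA]) = 3.41 + log(0.6/0.3)

pH = 3.71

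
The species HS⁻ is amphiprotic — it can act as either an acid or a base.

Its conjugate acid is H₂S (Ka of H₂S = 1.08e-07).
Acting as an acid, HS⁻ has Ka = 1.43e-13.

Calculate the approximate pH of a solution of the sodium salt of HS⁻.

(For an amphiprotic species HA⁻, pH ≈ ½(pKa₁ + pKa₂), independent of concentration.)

pKa₁ = -log(1.08e-07) = 6.97; pKa₂ = -log(1.43e-13) = 12.84. For an amphiprotic species, pH ≈ ½(pKa₁ + pKa₂) = ½(6.97 + 12.84) = 9.91.

pH = 9.91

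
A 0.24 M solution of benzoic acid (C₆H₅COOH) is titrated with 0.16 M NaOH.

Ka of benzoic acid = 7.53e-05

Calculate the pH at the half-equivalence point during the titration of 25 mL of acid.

At half-equivalence [HA] = [A⁻], so Henderson-Hasselbalch gives pH = pKa = -log(7.53e-05) = 4.12.

pH = pKa = 4.12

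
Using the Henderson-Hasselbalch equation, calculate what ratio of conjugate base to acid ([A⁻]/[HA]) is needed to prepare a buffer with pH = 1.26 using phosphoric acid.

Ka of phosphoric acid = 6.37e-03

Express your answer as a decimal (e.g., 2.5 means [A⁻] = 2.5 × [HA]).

pKa = -log(6.37e-03) = 2.1959. pH = pKa + log([A⁻]/[HA]), so log([A⁻]/[HA]) = pH − pKa = 1.26 − 2.1959 = -0.9359. [A⁻]/[HA] = 10^(-0.9359) = 0.116

[A⁻]/[HA] = 0.116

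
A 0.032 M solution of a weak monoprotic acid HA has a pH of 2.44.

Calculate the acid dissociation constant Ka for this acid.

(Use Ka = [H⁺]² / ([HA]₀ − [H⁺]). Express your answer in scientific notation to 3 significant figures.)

[H⁺] = 10^(−pH) = 10^(−2.44) = 3.631e-03 M. For HA ⇌ H⁺ + A⁻, Ka = [H⁺][A⁻]/[HA] = [H⁺]² / ([HA]₀ − [H⁺]) = (3.631e-03)² / (0.032 − 3.631e-03) = 4.65e-04.

K_a = 4.65e-04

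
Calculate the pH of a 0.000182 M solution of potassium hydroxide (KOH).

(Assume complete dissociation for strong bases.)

[OH⁻] = 0.000182 M for strong base. pOH = -log[OH⁻] = 3.74, pH = 14 - pOH

pH = 10.26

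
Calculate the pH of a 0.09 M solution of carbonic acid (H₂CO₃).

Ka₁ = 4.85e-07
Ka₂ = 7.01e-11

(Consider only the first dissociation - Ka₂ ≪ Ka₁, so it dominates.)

First dissociation dominates. From Ka₁ = [H⁺][HA⁻]/[H₂A], x² + Ka₁·x − Ka₁·C = 0 with C = 0.09 M and Ka₁ = 4.85e-07. Solving: [H⁺] = (−Ka₁ + √(Ka₁² + 4·Ka₁·C)) / 2 = 2.0868e-04 M. pH = -log(2.0868e-04) = 3.68.

pH = 3.68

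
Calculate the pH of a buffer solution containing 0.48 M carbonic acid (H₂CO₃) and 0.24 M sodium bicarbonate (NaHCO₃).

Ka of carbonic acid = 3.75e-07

pKa = -log(3.75e-07) = 6.43. pH = pKa + log([A⁻]/[HA]) = 6.43 + log(0.24/0.48)

pH = 6.12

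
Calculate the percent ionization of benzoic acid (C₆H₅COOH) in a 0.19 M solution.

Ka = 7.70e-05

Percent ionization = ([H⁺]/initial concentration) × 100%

Using Ka equilibrium: x² + Ka×x - Ka×C = 0. Solving: [H⁺] = 3.7866e-03. Percent = (3.7866e-03/0.19) × 100

Percent ionization = 1.99%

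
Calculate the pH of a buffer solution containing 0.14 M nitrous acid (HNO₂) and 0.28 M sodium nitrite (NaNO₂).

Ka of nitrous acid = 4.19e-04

pKa = -log(4.19e-04) = 3.38. pH = pKa + log([A⁻]/[HA]) = 3.38 + log(0.28/0.14)

pH = 3.68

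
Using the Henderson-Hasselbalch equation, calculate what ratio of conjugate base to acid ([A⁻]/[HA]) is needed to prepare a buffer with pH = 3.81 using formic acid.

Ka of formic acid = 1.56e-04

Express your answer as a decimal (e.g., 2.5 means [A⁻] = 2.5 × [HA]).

pKa = -log(1.56e-04) = 3.8069. pH = pKa + log([A⁻]/[HA]), so log([A⁻]/[HA]) = pH − pKa = 3.81 − 3.8069 = 0.0031. [A⁻]/[HA] = 10^(0.0031) = 1.01

[A⁻]/[HA] = 1.01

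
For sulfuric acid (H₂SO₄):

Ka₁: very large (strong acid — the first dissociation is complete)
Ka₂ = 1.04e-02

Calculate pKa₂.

pKa₂ = -log(Ka₂) = -log(1.04e-02) = 1.98.

pK_{a2} = 1.98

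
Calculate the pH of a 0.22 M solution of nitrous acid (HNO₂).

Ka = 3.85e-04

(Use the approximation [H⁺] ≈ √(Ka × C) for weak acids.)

[H⁺] = √(Ka × C) = √(3.85e-04 × 0.22) = 9.2033e-03. pH = -log(9.2033e-03)

pH = 2.04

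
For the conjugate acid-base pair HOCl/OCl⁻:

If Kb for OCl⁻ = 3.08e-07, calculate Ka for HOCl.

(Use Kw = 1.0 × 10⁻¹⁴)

For a conjugate pair Ka × Kb = Kw, so Ka = Kw/Kb = 1.0 × 10⁻¹⁴ / 3.08e-07 = 3.25e-08.

K_a = 3.25e-08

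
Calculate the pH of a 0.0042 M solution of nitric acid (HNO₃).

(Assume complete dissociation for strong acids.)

[H⁺] = 0.0042 M for strong acid. pH = -log[H⁺] = -log(0.0042)

pH = 2.38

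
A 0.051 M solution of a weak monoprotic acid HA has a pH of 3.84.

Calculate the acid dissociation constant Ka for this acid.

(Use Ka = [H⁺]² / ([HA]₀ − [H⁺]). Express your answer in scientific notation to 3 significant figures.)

[H⁺] = 10^(−pH) = 10^(−3.84) = 1.445e-04 M. For HA ⇌ H⁺ + A⁻, Ka = [H⁺][A⁻]/[HA] = [H⁺]² / ([HA]₀ − [H⁺]) = (1.445e-04)² / (0.051 − 1.445e-04) = 4.11e-07.

K_a = 4.11e-07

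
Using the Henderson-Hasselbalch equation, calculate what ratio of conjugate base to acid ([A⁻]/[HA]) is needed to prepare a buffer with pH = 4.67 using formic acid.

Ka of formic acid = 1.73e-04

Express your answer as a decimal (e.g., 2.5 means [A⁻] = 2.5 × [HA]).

pKa = -log(1.73e-04) = 3.7620. pH = pKa + log([A⁻]/[HA]), so log([A⁻]/[HA]) = pH − pKa = 4.67 − 3.7620 = 0.9080. [A⁻]/[HA] = 10^(0.9080) = 8.09

[A⁻]/[HA] = 8.09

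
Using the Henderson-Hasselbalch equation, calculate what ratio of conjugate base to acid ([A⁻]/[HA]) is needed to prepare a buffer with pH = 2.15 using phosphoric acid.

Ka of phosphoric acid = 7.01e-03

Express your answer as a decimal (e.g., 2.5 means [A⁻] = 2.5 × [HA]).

pKa = -log(7.01e-03) = 2.1543. pH = pKa + log([A⁻]/[HA]), so log([A⁻]/[HA]) = pH − pKa = 2.15 − 2.1543 = -0.0043. [A⁻]/[HA] = 10^(-0.0043) = 0.990

[A⁻]/[HA] = 0.990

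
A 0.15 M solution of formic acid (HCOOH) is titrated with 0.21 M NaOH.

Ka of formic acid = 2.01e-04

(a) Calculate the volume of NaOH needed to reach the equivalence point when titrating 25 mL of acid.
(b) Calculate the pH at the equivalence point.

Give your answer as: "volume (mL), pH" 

moles acid = 0.15 × 25/1000 = 0.00375 mol; V_base = moles/0.21 × 1000 = 17.9 mL. At equivalence only the conjugate base is present: [A⁻] = 0.00375/0.043 = 8.7500e-02 M. Kb = Kw/Ka = 4.98e-11; [OH⁻] = √(Kb × [A⁻]) = 2.0864e-06; pOH = 5.68; pH = 14 - pOH = 8.32.

V = 17.9 mL, pH = 8.32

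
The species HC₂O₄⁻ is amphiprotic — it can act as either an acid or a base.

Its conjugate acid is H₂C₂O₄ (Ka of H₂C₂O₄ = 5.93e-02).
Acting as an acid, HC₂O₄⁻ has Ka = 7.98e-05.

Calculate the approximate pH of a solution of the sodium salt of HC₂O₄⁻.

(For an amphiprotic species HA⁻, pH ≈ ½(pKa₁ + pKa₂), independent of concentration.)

pKa₁ = -log(5.93e-02) = 1.23; pKa₂ = -log(7.98e-05) = 4.10. For an amphiprotic species, pH ≈ ½(pKa₁ + pKa₂) = ½(1.23 + 4.10) = 2.66.

pH = 2.66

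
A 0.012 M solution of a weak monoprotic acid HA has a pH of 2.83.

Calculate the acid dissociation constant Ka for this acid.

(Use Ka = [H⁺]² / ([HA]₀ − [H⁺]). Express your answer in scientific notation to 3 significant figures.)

[H⁺] = 10^(−pH) = 10^(−2.83) = 1.479e-03 M. For HA ⇌ H⁺ + A⁻, Ka = [H⁺][A⁻]/[HA] = [H⁺]² / ([HA]₀ − [H⁺]) = (1.479e-03)² / (0.012 − 1.479e-03) = 2.08e-04.

K_a = 2.08e-04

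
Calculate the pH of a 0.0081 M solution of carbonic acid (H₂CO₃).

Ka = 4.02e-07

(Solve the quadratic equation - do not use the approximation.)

x² + Ka×x - Ka×C = 0. Using quadratic formula: [H⁺] = 5.6862e-05

pH = 4.25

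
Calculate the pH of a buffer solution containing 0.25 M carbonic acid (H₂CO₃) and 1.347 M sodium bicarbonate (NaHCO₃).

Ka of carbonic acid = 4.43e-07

pKa = -log(4.43e-07) = 6.35. pH = pKa + log([A⁻]/[HA]) = 6.35 + log(1.347/0.25)

pH = 7.09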